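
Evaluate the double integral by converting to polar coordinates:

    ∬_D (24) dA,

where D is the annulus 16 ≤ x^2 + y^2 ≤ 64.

The region D is 4 ≤ r ≤ 8, 0 ≤ θ ≤ 2π in polar coordinates, where x = r cos(θ), y = r sin(θ), and dA = r dr dθ.

Under the substitution, the integrand becomes 24, so

    ∬_D (24) dA = ∫_{0}^{2π} ∫_{4}^{8} (24) · r dr dθ.

Inner integral (in r): ∫_{4}^{8} (24) · r dr = 576.

Outer integral (in θ): ∫_{0}^{2π} (576) dθ = 1152π.

Therefore ∬_D (24) dA = 1152π.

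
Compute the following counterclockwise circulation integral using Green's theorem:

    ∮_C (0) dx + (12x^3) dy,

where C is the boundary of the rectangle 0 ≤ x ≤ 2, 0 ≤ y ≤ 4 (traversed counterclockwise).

Green's theorem converts the closed line integral into a double integral over the enclosed region D:

    ∮_C P dx + Q dy = ∬_D (∂Q/∂x - ∂P/∂y) dA.

Here P = 0, Q = 12x^3, so

    ∂Q/∂x = 36x^2,    ∂P/∂y = 0,
    ∂Q/∂x - ∂P/∂y = 36x^2.

D is the region 0 ≤ x ≤ 2, 0 ≤ y ≤ 4. Evaluating the double integral:

    ∬_D (36x^2) dA = ∫_0^{2} ∫_0^{4} (36x^2) dy dx.

Inner (y from 0 to 4): 144x^2.
Outer (x from 0 to 2): 384.

Therefore ∮_C P dx + Q dy = 384.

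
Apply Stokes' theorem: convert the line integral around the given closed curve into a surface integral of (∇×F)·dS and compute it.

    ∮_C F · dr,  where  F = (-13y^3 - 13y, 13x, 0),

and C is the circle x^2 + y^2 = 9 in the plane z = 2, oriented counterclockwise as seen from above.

Let S be the flat disk x^2 + y^2 ≤ 9 in the plane z = 2, with upward unit normal n̂ = ẑ. By Stokes' theorem,

    ∮_C F · dr = ∬_S (∇ × F) · n̂ dS = ∬_D (curl F)_z dA,

where D is the disk x^2 + y^2 ≤ 9.

Compute the curl of F = (-13y^3 - 13y, 13x, 0):
    (∇ × F)_x = ∂F_z/∂y - ∂F_y/∂z = 0,
    (∇ × F)_y = ∂F_x/∂z - ∂F_z/∂x = 0,
    (∇ × F)_z = ∂F_y/∂x - ∂F_x/∂y = 39y^2 + 26.

On z = 2, (curl F)_z = 39y^2 + 26.

Convert to polar (x = r cos θ, y = r sin θ, dA = r dr dθ); the integrand becomes 39r^2sin(θ)^2 + 26, so

    ∬_D (curl F)_z dA = ∫_0^{2π} ∫_0^{3} (39r^2sin(θ)^2 + 26) · r dr dθ.

Inner (r from 0 to 3): 3159sin(θ)^2/4 + 117.
Outer (θ from 0 to 2π): 4095π/4.

Therefore ∮_C F · dr = 4095π/4.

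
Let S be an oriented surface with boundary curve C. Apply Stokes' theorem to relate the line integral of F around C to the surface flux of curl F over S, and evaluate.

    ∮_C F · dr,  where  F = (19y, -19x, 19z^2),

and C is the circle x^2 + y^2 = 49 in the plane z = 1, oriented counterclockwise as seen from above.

Let S be the flat disk x^2 + y^2 ≤ 49 in the plane z = 1, with upward unit normal n̂ = ẑ. By Stokes' theorem,

    ∮_C F · dr = ∬_S (∇ × F) · n̂ dS = ∬_D (curl F)_z dA,

where D is the disk x^2 + y^2 ≤ 49.

Compute the curl of F = (19y, -19x, 19z^2):
    (∇ × F)_x = ∂F_z/∂y - ∂F_y/∂z = 0,
    (∇ × F)_y = ∂F_x/∂z - ∂F_z/∂x = 0,
    (∇ × F)_z = ∂F_y/∂x - ∂F_x/∂y = -38.

On z = 1, (curl F)_z = -38.

Convert to polar (x = r cos θ, y = r sin θ, dA = r dr dθ); the integrand becomes -38, so

    ∬_D (curl F)_z dA = ∫_0^{2π} ∫_0^{7} (-38) · r dr dθ.

Inner (r from 0 to 7): -931.
Outer (θ from 0 to 2π): -1862π.

Therefore ∮_C F · dr = -1862π.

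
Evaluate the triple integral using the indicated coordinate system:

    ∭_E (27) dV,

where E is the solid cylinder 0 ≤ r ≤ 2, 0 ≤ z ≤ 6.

In cylindrical coordinates, x = r cos(θ), y = r sin(θ), z = z, and dV = r dr dθ dz.

The integrand becomes 27, so

    ∭_E (27) dV = ∫_{0}^{2π} ∫_{0}^{2} ∫_{0}^{6} (27) · r dz dr dθ.

Inner (z): 162r.
Middle (r from 0 to 2): 324.
Outer (θ): 648π.

Therefore the triple integral equals 648π.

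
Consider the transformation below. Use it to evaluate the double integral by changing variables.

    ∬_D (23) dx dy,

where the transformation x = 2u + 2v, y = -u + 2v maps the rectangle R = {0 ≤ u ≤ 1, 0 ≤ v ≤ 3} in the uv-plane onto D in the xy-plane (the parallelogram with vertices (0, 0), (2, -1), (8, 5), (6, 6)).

Compute the Jacobian determinant of (x, y) with respect to (u, v):

    ∂(x,y)/∂(u,v) = | 2  2 | = (2)(2) - (2)(-1) = 6.
                   | -1  2 |

Its absolute value is |J| = 6 (the area scaling factor).

Substituting x = 2u + 2v, y = -u + 2v into the integrand,

    23 → 23,

so the integral becomes

    ∬_R (23) · |J| du dv = ∫_0^1 ∫_0^3 (138) dv du.

Inner (v): 414.
Outer (u): 414.

Therefore ∬_D (23) dx dy = 414.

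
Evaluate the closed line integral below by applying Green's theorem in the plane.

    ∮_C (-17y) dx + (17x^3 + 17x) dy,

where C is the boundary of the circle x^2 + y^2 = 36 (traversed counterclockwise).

Green's theorem converts the closed line integral into a double integral over the enclosed region D:

    ∮_C P dx + Q dy = ∬_D (∂Q/∂x - ∂P/∂y) dA.

Here P = -17y, Q = 17x^3 + 17x, so

    ∂Q/∂x = 51x^2 + 17,    ∂P/∂y = -17,
    ∂Q/∂x - ∂P/∂y = 51x^2 + 34.

D is the region x^2 + y^2 ≤ 36. Evaluating the double integral:

In polar coordinates (x = r cos θ, y = r sin θ, dA = r dr dθ) the integrand becomes 51r^2cos(θ)^2 + 34, so

    ∬_D (51x^2 + 34) dA = ∫_0^{2π} ∫_0^{6} (51r^2cos(θ)^2 + 34) · r dr dθ.

Inner (r from 0 to 6): 16524cos(θ)^2 + 612.
Outer (θ from 0 to 2π): 17748π.

Therefore ∮_C P dx + Q dy = 17748π.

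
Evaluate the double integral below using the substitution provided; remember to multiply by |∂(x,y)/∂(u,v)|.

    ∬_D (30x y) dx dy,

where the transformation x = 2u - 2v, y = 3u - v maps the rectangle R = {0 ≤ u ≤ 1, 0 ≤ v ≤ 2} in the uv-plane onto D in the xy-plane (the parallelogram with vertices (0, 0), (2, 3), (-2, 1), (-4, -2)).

Compute the Jacobian determinant of (x, y) with respect to (u, v):

    ∂(x,y)/∂(u,v) = | 2  -2 | = (2)(-1) - (-2)(3) = 4.
                   | 3  -1 |

Its absolute value is |J| = 4 (the area scaling factor).

Substituting x = 2u - 2v, y = 3u - v into the integrand,

    30x y → 180u^2 - 240u v + 60v^2,

so the integral becomes

    ∬_R (180u^2 - 240u v + 60v^2) · |J| du dv = ∫_0^1 ∫_0^2 (720u^2 - 960u v + 240v^2) dv du.

Inner (v): 1440u^2 - 1920u + 640.
Outer (u): 160.

Therefore ∬_D (30x y) dx dy = 160.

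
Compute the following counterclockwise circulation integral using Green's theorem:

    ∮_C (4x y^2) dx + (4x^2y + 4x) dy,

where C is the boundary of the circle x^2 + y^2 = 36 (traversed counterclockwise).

Green's theorem converts the closed line integral into a double integral over the enclosed region D:

    ∮_C P dx + Q dy = ∬_D (∂Q/∂x - ∂P/∂y) dA.

Here P = 4x y^2, Q = 4x^2y + 4x, so

    ∂Q/∂x = 8x y + 4,    ∂P/∂y = 8x y,
    ∂Q/∂x - ∂P/∂y = 4.

D is the region x^2 + y^2 ≤ 36. Evaluating the double integral:

In polar coordinates (x = r cos θ, y = r sin θ, dA = r dr dθ) the integrand becomes 4, so

    ∬_D (4) dA = ∫_0^{2π} ∫_0^{6} (4) · r dr dθ.

Inner (r from 0 to 6): 72.
Outer (θ from 0 to 2π): 144π.

Therefore ∮_C P dx + Q dy = 144π.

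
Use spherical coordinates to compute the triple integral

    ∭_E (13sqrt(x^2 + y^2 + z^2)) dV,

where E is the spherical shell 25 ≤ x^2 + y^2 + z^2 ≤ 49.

In spherical coordinates, x = ρ sin(φ) cos(θ), y = ρ sin(φ) sin(θ), z = ρ cos(φ), and dV = ρ^2 sin(φ) dρ dφ dθ.

The integrand becomes 13ρ, so

    ∭_E (13sqrt(x^2 + y^2 + z^2)) dV = ∫_{0}^{2π} ∫_{0}^{π} ∫_{5}^{7} (13ρ) · ρ^2 sin(φ) dρ dφ dθ.

Inner (ρ): 5772sin(φ).
Middle (φ): 11544.
Outer (θ): 23088π.

Therefore the triple integral equals 23088π.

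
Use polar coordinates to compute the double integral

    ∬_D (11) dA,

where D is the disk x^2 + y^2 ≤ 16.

The region D is 0 ≤ r ≤ 4, 0 ≤ θ ≤ 2π in polar coordinates, where x = r cos(θ), y = r sin(θ), and dA = r dr dθ.

Under the substitution, the integrand becomes 11, so

    ∬_D (11) dA = ∫_{0}^{2π} ∫_{0}^{4} (11) · r dr dθ.

Inner integral (in r): ∫_{0}^{4} (11) · r dr = 88.

Outer integral (in θ): ∫_{0}^{2π} (88) dθ = 176π.

Therefore ∬_D (11) dA = 176π.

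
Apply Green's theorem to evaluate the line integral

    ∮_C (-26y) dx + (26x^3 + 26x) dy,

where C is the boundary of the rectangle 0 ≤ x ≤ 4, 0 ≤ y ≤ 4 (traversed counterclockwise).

Green's theorem converts the closed line integral into a double integral over the enclosed region D:

    ∮_C P dx + Q dy = ∬_D (∂Q/∂x - ∂P/∂y) dA.

Here P = -26y, Q = 26x^3 + 26x, so

    ∂Q/∂x = 78x^2 + 26,    ∂P/∂y = -26,
    ∂Q/∂x - ∂P/∂y = 78x^2 + 52.

D is the region 0 ≤ x ≤ 4, 0 ≤ y ≤ 4. Evaluating the double integral:

    ∬_D (78x^2 + 52) dA = ∫_0^{4} ∫_0^{4} (78x^2 + 52) dy dx.

Inner (y from 0 to 4): 312x^2 + 208.
Outer (x from 0 to 4): 7488.

Therefore ∮_C P dx + Q dy = 7488.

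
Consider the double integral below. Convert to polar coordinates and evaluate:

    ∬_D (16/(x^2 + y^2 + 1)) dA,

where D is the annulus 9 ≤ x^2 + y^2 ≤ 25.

The region D is 3 ≤ r ≤ 5, 0 ≤ θ ≤ 2π in polar coordinates, where x = r cos(θ), y = r sin(θ), and dA = r dr dθ.

Under the substitution, the integrand becomes 16/(r^2 + 1), so

    ∬_D (16/(x^2 + y^2 + 1)) dA = ∫_{0}^{2π} ∫_{3}^{5} (16/(r^2 + 1)) · r dr dθ.

Inner integral (in r): ∫_{3}^{5} (16/(r^2 + 1)) · r dr = log(815730721/390625).

Outer integral (in θ): ∫_{0}^{2π} (log(815730721/390625)) dθ = log((815730721/390625)^(2π)).

Therefore ∬_D (16/(x^2 + y^2 + 1)) dA = log((815730721/390625)^(2π)).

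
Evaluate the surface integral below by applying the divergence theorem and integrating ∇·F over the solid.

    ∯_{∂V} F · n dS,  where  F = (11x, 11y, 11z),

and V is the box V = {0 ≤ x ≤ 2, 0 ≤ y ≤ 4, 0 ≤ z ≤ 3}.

By the divergence theorem,

    ∯_{∂V} F · n dS = ∭_V (∇ · F) dV.

Compute the divergence:
    ∇ · F = ∂F_x/∂x + ∂F_y/∂y + ∂F_z/∂z = 11 + 11 + 11 = 33.

V is a rectangular box, so dV = dx dy dz with 0 ≤ x ≤ 2, 0 ≤ y ≤ 4, 0 ≤ z ≤ 3.

Integrate (33) over V as an iterated integral:

    ∭_V (∇·F) dV = ∫_0^{2} ∫_0^{4} ∫_0^{3} (33) dz dy dx.

Inner (z from 0 to 3): 99.
Middle (y from 0 to 4): 396.
Outer (x from 0 to 2): 792.

Therefore ∯_{∂V} F · n dS = 792.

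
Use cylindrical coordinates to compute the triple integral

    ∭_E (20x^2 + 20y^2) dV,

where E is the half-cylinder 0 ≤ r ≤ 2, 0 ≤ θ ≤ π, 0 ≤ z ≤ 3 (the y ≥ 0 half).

In cylindrical coordinates, x = r cos(θ), y = r sin(θ), z = z, and dV = r dr dθ dz.

The integrand becomes 20r^2, so

    ∭_E (20x^2 + 20y^2) dV = ∫_{0}^{π} ∫_{0}^{2} ∫_{0}^{3} (20r^2) · r dz dr dθ.

Inner (z): 60r^3.
Middle (r from 0 to 2): 240.
Outer (θ): 240π.

Therefore the triple integral equals 240π.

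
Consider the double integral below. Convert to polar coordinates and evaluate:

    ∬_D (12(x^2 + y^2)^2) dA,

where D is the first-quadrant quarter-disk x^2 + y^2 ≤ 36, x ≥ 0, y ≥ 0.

The region D is 0 ≤ r ≤ 6, 0 ≤ θ ≤ π/2 in polar coordinates, where x = r cos(θ), y = r sin(θ), and dA = r dr dθ.

Under the substitution, the integrand becomes 12r^4, so

    ∬_D (12(x^2 + y^2)^2) dA = ∫_{0}^{π/2} ∫_{0}^{6} (12r^4) · r dr dθ.

Inner integral (in r): ∫_{0}^{6} (12r^4) · r dr = 93312.

Outer integral (in θ): ∫_{0}^{π/2} (93312) dθ = 46656π.

Therefore ∬_D (12(x^2 + y^2)^2) dA = 46656π.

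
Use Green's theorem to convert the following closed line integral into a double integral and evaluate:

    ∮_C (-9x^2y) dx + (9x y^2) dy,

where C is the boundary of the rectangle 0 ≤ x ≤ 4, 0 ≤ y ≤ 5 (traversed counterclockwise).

Green's theorem converts the closed line integral into a double integral over the enclosed region D:

    ∮_C P dx + Q dy = ∬_D (∂Q/∂x - ∂P/∂y) dA.

Here P = -9x^2y, Q = 9x y^2, so

    ∂Q/∂x = 9y^2,    ∂P/∂y = -9x^2,
    ∂Q/∂x - ∂P/∂y = 9x^2 + 9y^2.

D is the region 0 ≤ x ≤ 4, 0 ≤ y ≤ 5. Evaluating the double integral:

    ∬_D (9x^2 + 9y^2) dA = ∫_0^{4} ∫_0^{5} (9x^2 + 9y^2) dy dx.

Inner (y from 0 to 5): 45x^2 + 375.
Outer (x from 0 to 4): 2460.

Therefore ∮_C P dx + Q dy = 2460.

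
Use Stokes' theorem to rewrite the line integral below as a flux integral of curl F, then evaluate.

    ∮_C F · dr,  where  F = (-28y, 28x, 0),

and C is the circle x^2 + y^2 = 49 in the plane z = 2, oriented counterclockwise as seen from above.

Let S be the flat disk x^2 + y^2 ≤ 49 in the plane z = 2, with upward unit normal n̂ = ẑ. By Stokes' theorem,

    ∮_C F · dr = ∬_S (∇ × F) · n̂ dS = ∬_D (curl F)_z dA,

where D is the disk x^2 + y^2 ≤ 49.

Compute the curl of F = (-28y, 28x, 0):
    (∇ × F)_x = ∂F_z/∂y - ∂F_y/∂z = 0,
    (∇ × F)_y = ∂F_x/∂z - ∂F_z/∂x = 0,
    (∇ × F)_z = ∂F_y/∂x - ∂F_x/∂y = 56.

On z = 2, (curl F)_z = 56.

Convert to polar (x = r cos θ, y = r sin θ, dA = r dr dθ); the integrand becomes 56, so

    ∬_D (curl F)_z dA = ∫_0^{2π} ∫_0^{7} (56) · r dr dθ.

Inner (r from 0 to 7): 1372.
Outer (θ from 0 to 2π): 2744π.

Therefore ∮_C F · dr = 2744π.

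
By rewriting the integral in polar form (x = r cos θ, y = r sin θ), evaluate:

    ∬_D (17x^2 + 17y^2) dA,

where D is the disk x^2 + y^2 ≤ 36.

The region D is 0 ≤ r ≤ 6, 0 ≤ θ ≤ 2π in polar coordinates, where x = r cos(θ), y = r sin(θ), and dA = r dr dθ.

Under the substitution, the integrand becomes 17r^2, so

    ∬_D (17x^2 + 17y^2) dA = ∫_{0}^{2π} ∫_{0}^{6} (17r^2) · r dr dθ.

Inner integral (in r): ∫_{0}^{6} (17r^2) · r dr = 5508.

Outer integral (in θ): ∫_{0}^{2π} (5508) dθ = 11016π.

Therefore ∬_D (17x^2 + 17y^2) dA = 11016π.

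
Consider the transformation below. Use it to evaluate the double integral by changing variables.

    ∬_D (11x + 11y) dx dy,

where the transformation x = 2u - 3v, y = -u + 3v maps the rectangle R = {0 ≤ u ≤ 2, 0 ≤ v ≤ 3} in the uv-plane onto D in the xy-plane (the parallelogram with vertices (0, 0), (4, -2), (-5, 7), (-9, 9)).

Compute the Jacobian determinant of (x, y) with respect to (u, v):

    ∂(x,y)/∂(u,v) = | 2  -3 | = (2)(3) - (-3)(-1) = 3.
                   | -1  3 |

Its absolute value is |J| = 3 (the area scaling factor).

Substituting x = 2u - 3v, y = -u + 3v into the integrand,

    11x + 11y → 11u,

so the integral becomes

    ∬_R (11u) · |J| du dv = ∫_0^2 ∫_0^3 (33u) dv du.

Inner (v): 99u.
Outer (u): 198.

Therefore ∬_D (11x + 11y) dx dy = 198.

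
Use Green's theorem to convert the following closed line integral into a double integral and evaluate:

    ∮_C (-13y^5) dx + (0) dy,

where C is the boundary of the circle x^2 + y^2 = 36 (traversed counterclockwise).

Green's theorem converts the closed line integral into a double integral over the enclosed region D:

    ∮_C P dx + Q dy = ∬_D (∂Q/∂x - ∂P/∂y) dA.

Here P = -13y^5, Q = 0, so

    ∂Q/∂x = 0,    ∂P/∂y = -65y^4,
    ∂Q/∂x - ∂P/∂y = 65y^4.

D is the region x^2 + y^2 ≤ 36. Evaluating the double integral:

In polar coordinates (x = r cos θ, y = r sin θ, dA = r dr dθ) the integrand becomes 65r^4sin(θ)^4, so

    ∬_D (65y^4) dA = ∫_0^{2π} ∫_0^{6} (65r^4sin(θ)^4) · r dr dθ.

Inner (r from 0 to 6): 505440sin(θ)^4.
Outer (θ from 0 to 2π): 379080π.

Therefore ∮_C P dx + Q dy = 379080π.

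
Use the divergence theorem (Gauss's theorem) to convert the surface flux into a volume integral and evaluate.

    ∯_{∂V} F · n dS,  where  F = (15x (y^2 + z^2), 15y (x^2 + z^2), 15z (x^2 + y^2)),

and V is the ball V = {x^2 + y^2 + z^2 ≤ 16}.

By the divergence theorem,

    ∯_{∂V} F · n dS = ∭_V (∇ · F) dV.

Compute the divergence:
    ∇ · F = ∂F_x/∂x + ∂F_y/∂y + ∂F_z/∂z = 15y^2 + 15z^2 + 15x^2 + 15z^2 + 15x^2 + 15y^2 = 30x^2 + 30y^2 + 30z^2.

In spherical coordinates, x = ρ sin(φ) cos(θ), y = ρ sin(φ) sin(θ), z = ρ cos(φ), dV = ρ^2 sin(φ) dρ dφ dθ, with 0 ≤ ρ ≤ 4, 0 ≤ φ ≤ π, 0 ≤ θ ≤ 2π.

The integrand, after substitution and multiplying by the volume element, becomes (30ρ^2) · ρ^2 sin(φ), so

    ∭_V (∇·F) dV = ∫_0^{2π} ∫_0^{π} ∫_0^{4} (30ρ^2) · ρ^2 sin(φ) dρ dφ dθ.

Inner (ρ from 0 to 4): 6144sin(φ).
Middle (φ from 0 to π): 12288.
Outer (θ from 0 to 2π): 24576π.

Therefore ∯_{∂V} F · n dS = 24576π.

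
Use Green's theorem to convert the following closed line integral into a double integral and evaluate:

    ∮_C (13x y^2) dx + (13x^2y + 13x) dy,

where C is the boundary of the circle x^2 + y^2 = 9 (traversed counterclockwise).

Green's theorem converts the closed line integral into a double integral over the enclosed region D:

    ∮_C P dx + Q dy = ∬_D (∂Q/∂x - ∂P/∂y) dA.

Here P = 13x y^2, Q = 13x^2y + 13x, so

    ∂Q/∂x = 26x y + 13,    ∂P/∂y = 26x y,
    ∂Q/∂x - ∂P/∂y = 13.

D is the region x^2 + y^2 ≤ 9. Evaluating the double integral:

In polar coordinates (x = r cos θ, y = r sin θ, dA = r dr dθ) the integrand becomes 13, so

    ∬_D (13) dA = ∫_0^{2π} ∫_0^{3} (13) · r dr dθ.

Inner (r from 0 to 3): 117/2.
Outer (θ from 0 to 2π): 117π.

Therefore ∮_C P dx + Q dy = 117π.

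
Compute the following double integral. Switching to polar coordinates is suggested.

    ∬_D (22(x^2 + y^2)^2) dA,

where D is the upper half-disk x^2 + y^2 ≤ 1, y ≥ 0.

The region D is 0 ≤ r ≤ 1, 0 ≤ θ ≤ π in polar coordinates, where x = r cos(θ), y = r sin(θ), and dA = r dr dθ.

Under the substitution, the integrand becomes 22r^4, so

    ∬_D (22(x^2 + y^2)^2) dA = ∫_{0}^{π} ∫_{0}^{1} (22r^4) · r dr dθ.

Inner integral (in r): ∫_{0}^{1} (22r^4) · r dr = 11/3.

Outer integral (in θ): ∫_{0}^{π} (11/3) dθ = 11π/3.

Therefore ∬_D (22(x^2 + y^2)^2) dA = 11π/3.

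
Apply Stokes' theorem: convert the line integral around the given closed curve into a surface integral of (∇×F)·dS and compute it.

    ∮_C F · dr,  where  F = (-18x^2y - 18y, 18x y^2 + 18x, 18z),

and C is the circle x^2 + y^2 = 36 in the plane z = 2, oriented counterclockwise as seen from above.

Let S be the flat disk x^2 + y^2 ≤ 36 in the plane z = 2, with upward unit normal n̂ = ẑ. By Stokes' theorem,

    ∮_C F · dr = ∬_S (∇ × F) · n̂ dS = ∬_D (curl F)_z dA,

where D is the disk x^2 + y^2 ≤ 36.

Compute the curl of F = (-18x^2y - 18y, 18x y^2 + 18x, 18z):
    (∇ × F)_x = ∂F_z/∂y - ∂F_y/∂z = 0,
    (∇ × F)_y = ∂F_x/∂z - ∂F_z/∂x = 0,
    (∇ × F)_z = ∂F_y/∂x - ∂F_x/∂y = 18x^2 + 18y^2 + 36.

On z = 2, (curl F)_z = 18x^2 + 18y^2 + 36.

Convert to polar (x = r cos θ, y = r sin θ, dA = r dr dθ); the integrand becomes 18r^2 + 36, so

    ∬_D (curl F)_z dA = ∫_0^{2π} ∫_0^{6} (18r^2 + 36) · r dr dθ.

Inner (r from 0 to 6): 6480.
Outer (θ from 0 to 2π): 12960π.

Therefore ∮_C F · dr = 12960π.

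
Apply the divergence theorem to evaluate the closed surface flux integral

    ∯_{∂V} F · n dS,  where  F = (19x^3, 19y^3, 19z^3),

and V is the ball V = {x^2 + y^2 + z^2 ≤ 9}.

By the divergence theorem,

    ∯_{∂V} F · n dS = ∭_V (∇ · F) dV.

Compute the divergence:
    ∇ · F = ∂F_x/∂x + ∂F_y/∂y + ∂F_z/∂z = 57x^2 + 57y^2 + 57z^2.

In spherical coordinates, x = ρ sin(φ) cos(θ), y = ρ sin(φ) sin(θ), z = ρ cos(φ), dV = ρ^2 sin(φ) dρ dφ dθ, with 0 ≤ ρ ≤ 3, 0 ≤ φ ≤ π, 0 ≤ θ ≤ 2π.

The integrand, after substitution and multiplying by the volume element, becomes (57ρ^2) · ρ^2 sin(φ), so

    ∭_V (∇·F) dV = ∫_0^{2π} ∫_0^{π} ∫_0^{3} (57ρ^2) · ρ^2 sin(φ) dρ dφ dθ.

Inner (ρ from 0 to 3): 13851sin(φ)/5.
Middle (φ from 0 to π): 27702/5.
Outer (θ from 0 to 2π): 55404π/5.

Therefore ∯_{∂V} F · n dS = 55404π/5.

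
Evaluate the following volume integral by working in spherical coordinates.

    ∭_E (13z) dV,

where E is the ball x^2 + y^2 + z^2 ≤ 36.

In spherical coordinates, x = ρ sin(φ) cos(θ), y = ρ sin(φ) sin(θ), z = ρ cos(φ), and dV = ρ^2 sin(φ) dρ dφ dθ.

The integrand becomes 13ρ cos(φ), so

    ∭_E (13z) dV = ∫_{0}^{2π} ∫_{0}^{π} ∫_{0}^{6} (13ρ cos(φ)) · ρ^2 sin(φ) dρ dφ dθ.

Inner (ρ): 2106sin(2φ).
Middle (φ): 0.
Outer (θ): 0.

Therefore the triple integral equals 0.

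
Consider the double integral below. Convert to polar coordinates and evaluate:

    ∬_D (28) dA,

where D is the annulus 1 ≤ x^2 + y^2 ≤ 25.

The region D is 1 ≤ r ≤ 5, 0 ≤ θ ≤ 2π in polar coordinates, where x = r cos(θ), y = r sin(θ), and dA = r dr dθ.

Under the substitution, the integrand becomes 28, so

    ∬_D (28) dA = ∫_{0}^{2π} ∫_{1}^{5} (28) · r dr dθ.

Inner integral (in r): ∫_{1}^{5} (28) · r dr = 336.

Outer integral (in θ): ∫_{0}^{2π} (336) dθ = 672π.

Therefore ∬_D (28) dA = 672π.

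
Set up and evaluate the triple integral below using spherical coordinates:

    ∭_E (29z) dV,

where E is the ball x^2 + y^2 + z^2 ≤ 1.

In spherical coordinates, x = ρ sin(φ) cos(θ), y = ρ sin(φ) sin(θ), z = ρ cos(φ), and dV = ρ^2 sin(φ) dρ dφ dθ.

The integrand becomes 29ρ cos(φ), so

    ∭_E (29z) dV = ∫_{0}^{2π} ∫_{0}^{π} ∫_{0}^{1} (29ρ cos(φ)) · ρ^2 sin(φ) dρ dφ dθ.

Inner (ρ): 29sin(2φ)/8.
Middle (φ): 0.
Outer (θ): 0.

Therefore the triple integral equals 0.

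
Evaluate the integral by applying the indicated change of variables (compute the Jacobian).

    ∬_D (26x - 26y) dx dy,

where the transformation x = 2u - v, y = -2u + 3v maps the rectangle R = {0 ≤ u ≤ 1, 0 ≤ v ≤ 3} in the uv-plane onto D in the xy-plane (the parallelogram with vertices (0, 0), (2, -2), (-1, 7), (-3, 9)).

Compute the Jacobian determinant of (x, y) with respect to (u, v):

    ∂(x,y)/∂(u,v) = | 2  -1 | = (2)(3) - (-1)(-2) = 4.
                   | -2  3 |

Its absolute value is |J| = 4 (the area scaling factor).

Substituting x = 2u - v, y = -2u + 3v into the integrand,

    26x - 26y → 104u - 104v,

so the integral becomes

    ∬_R (104u - 104v) · |J| du dv = ∫_0^1 ∫_0^3 (416u - 416v) dv du.

Inner (v): 1248u - 1872.
Outer (u): -1248.

Therefore ∬_D (26x - 26y) dx dy = -1248.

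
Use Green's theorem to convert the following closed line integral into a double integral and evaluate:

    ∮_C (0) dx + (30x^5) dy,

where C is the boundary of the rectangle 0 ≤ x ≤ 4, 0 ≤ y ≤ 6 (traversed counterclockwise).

Green's theorem converts the closed line integral into a double integral over the enclosed region D:

    ∮_C P dx + Q dy = ∬_D (∂Q/∂x - ∂P/∂y) dA.

Here P = 0, Q = 30x^5, so

    ∂Q/∂x = 150x^4,    ∂P/∂y = 0,
    ∂Q/∂x - ∂P/∂y = 150x^4.

D is the region 0 ≤ x ≤ 4, 0 ≤ y ≤ 6. Evaluating the double integral:

    ∬_D (150x^4) dA = ∫_0^{4} ∫_0^{6} (150x^4) dy dx.

Inner (y from 0 to 6): 900x^4.
Outer (x from 0 to 4): 184320.

Therefore ∮_C P dx + Q dy = 184320.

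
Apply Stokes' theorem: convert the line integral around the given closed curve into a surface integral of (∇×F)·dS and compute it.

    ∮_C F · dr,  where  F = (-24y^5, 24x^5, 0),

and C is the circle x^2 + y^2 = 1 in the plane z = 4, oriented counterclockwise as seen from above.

Let S be the flat disk x^2 + y^2 ≤ 1 in the plane z = 4, with upward unit normal n̂ = ẑ. By Stokes' theorem,

    ∮_C F · dr = ∬_S (∇ × F) · n̂ dS = ∬_D (curl F)_z dA,

where D is the disk x^2 + y^2 ≤ 1.

Compute the curl of F = (-24y^5, 24x^5, 0):
    (∇ × F)_x = ∂F_z/∂y - ∂F_y/∂z = 0,
    (∇ × F)_y = ∂F_x/∂z - ∂F_z/∂x = 0,
    (∇ × F)_z = ∂F_y/∂x - ∂F_x/∂y = 120x^4 + 120y^4.

On z = 4, (curl F)_z = 120x^4 + 120y^4.

Convert to polar (x = r cos θ, y = r sin θ, dA = r dr dθ); the integrand becomes 120r^4(sin(θ)^4 + cos(θ)^4), so

    ∬_D (curl F)_z dA = ∫_0^{2π} ∫_0^{1} (120r^4(sin(θ)^4 + cos(θ)^4)) · r dr dθ.

Inner (r from 0 to 1): 20sin(θ)^4 + 20cos(θ)^4.
Outer (θ from 0 to 2π): 30π.

Therefore ∮_C F · dr = 30π.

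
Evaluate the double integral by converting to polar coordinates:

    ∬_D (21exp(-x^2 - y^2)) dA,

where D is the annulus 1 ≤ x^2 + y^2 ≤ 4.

The region D is 1 ≤ r ≤ 2, 0 ≤ θ ≤ 2π in polar coordinates, where x = r cos(θ), y = r sin(θ), and dA = r dr dθ.

Under the substitution, the integrand becomes 21exp(-r^2), so

    ∬_D (21exp(-x^2 - y^2)) dA = ∫_{0}^{2π} ∫_{1}^{2} (21exp(-r^2)) · r dr dθ.

Inner integral (in r): ∫_{1}^{2} (21exp(-r^2)) · r dr = -(21 - 21exp(3))exp(-4)/2.

Outer integral (in θ): ∫_{0}^{2π} (-(21 - 21exp(3))exp(-4)/2) dθ = -21π (1 - exp(3))exp(-4).

Therefore ∬_D (21exp(-x^2 - y^2)) dA = -21π (1 - exp(3))exp(-4).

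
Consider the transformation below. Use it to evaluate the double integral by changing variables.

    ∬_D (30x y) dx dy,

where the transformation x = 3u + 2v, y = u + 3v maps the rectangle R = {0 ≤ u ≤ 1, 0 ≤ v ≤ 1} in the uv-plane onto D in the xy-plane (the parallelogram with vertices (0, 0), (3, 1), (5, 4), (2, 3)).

Compute the Jacobian determinant of (x, y) with respect to (u, v):

    ∂(x,y)/∂(u,v) = | 3  2 | = (3)(3) - (2)(1) = 7.
                   | 1  3 |

Its absolute value is |J| = 7 (the area scaling factor).

Substituting x = 3u + 2v, y = u + 3v into the integrand,

    30x y → 90u^2 + 330u v + 180v^2,

so the integral becomes

    ∬_R (90u^2 + 330u v + 180v^2) · |J| du dv = ∫_0^1 ∫_0^1 (630u^2 + 2310u v + 1260v^2) dv du.

Inner (v): 630u^2 + 1155u + 420.
Outer (u): 2415/2.

Therefore ∬_D (30x y) dx dy = 2415/2.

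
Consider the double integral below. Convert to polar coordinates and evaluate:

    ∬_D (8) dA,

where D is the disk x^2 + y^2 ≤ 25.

The region D is 0 ≤ r ≤ 5, 0 ≤ θ ≤ 2π in polar coordinates, where x = r cos(θ), y = r sin(θ), and dA = r dr dθ.

Under the substitution, the integrand becomes 8, so

    ∬_D (8) dA = ∫_{0}^{2π} ∫_{0}^{5} (8) · r dr dθ.

Inner integral (in r): ∫_{0}^{5} (8) · r dr = 100.

Outer integral (in θ): ∫_{0}^{2π} (100) dθ = 200π.

Therefore ∬_D (8) dA = 200π.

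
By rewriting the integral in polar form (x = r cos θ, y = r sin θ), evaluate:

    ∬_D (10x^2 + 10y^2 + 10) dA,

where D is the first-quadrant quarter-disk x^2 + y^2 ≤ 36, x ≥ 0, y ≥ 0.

The region D is 0 ≤ r ≤ 6, 0 ≤ θ ≤ π/2 in polar coordinates, where x = r cos(θ), y = r sin(θ), and dA = r dr dθ.

Under the substitution, the integrand becomes 10r^2 + 10, so

    ∬_D (10x^2 + 10y^2 + 10) dA = ∫_{0}^{π/2} ∫_{0}^{6} (10r^2 + 10) · r dr dθ.

Inner integral (in r): ∫_{0}^{6} (10r^2 + 10) · r dr = 3420.

Outer integral (in θ): ∫_{0}^{π/2} (3420) dθ = 1710π.

Therefore ∬_D (10x^2 + 10y^2 + 10) dA = 1710π.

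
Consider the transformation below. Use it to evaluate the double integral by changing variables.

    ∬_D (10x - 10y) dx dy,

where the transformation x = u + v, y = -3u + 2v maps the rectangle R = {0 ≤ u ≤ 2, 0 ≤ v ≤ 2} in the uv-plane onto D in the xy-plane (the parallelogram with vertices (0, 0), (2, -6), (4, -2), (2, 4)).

Compute the Jacobian determinant of (x, y) with respect to (u, v):

    ∂(x,y)/∂(u,v) = | 1  1 | = (1)(2) - (1)(-3) = 5.
                   | -3  2 |

Its absolute value is |J| = 5 (the area scaling factor).

Substituting x = u + v, y = -3u + 2v into the integrand,

    10x - 10y → 40u - 10v,

so the integral becomes

    ∬_R (40u - 10v) · |J| du dv = ∫_0^2 ∫_0^2 (200u - 50v) dv du.

Inner (v): 400u - 100.
Outer (u): 600.

Therefore ∬_D (10x - 10y) dx dy = 600.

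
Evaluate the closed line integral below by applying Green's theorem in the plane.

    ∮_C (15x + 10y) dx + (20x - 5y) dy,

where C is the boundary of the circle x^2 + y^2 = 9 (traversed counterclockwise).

Green's theorem converts the closed line integral into a double integral over the enclosed region D:

    ∮_C P dx + Q dy = ∬_D (∂Q/∂x - ∂P/∂y) dA.

Here P = 15x + 10y, Q = 20x - 5y, so

    ∂Q/∂x = 20,    ∂P/∂y = 10,
    ∂Q/∂x - ∂P/∂y = 10.

D is the region x^2 + y^2 ≤ 9. Evaluating the double integral:

In polar coordinates (x = r cos θ, y = r sin θ, dA = r dr dθ) the integrand becomes 10, so

    ∬_D (10) dA = ∫_0^{2π} ∫_0^{3} (10) · r dr dθ.

Inner (r from 0 to 3): 45.
Outer (θ from 0 to 2π): 90π.

Therefore ∮_C P dx + Q dy = 90π.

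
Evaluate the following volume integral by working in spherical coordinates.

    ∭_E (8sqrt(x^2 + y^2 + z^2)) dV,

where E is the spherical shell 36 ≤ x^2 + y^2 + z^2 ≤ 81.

In spherical coordinates, x = ρ sin(φ) cos(θ), y = ρ sin(φ) sin(θ), z = ρ cos(φ), and dV = ρ^2 sin(φ) dρ dφ dθ.

The integrand becomes 8ρ, so

    ∭_E (8sqrt(x^2 + y^2 + z^2)) dV = ∫_{0}^{2π} ∫_{0}^{π} ∫_{6}^{9} (8ρ) · ρ^2 sin(φ) dρ dφ dθ.

Inner (ρ): 10530sin(φ).
Middle (φ): 21060.
Outer (θ): 42120π.

Therefore the triple integral equals 42120π.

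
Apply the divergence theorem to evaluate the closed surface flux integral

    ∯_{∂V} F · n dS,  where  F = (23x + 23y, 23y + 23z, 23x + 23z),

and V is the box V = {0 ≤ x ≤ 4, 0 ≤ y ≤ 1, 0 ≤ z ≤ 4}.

By the divergence theorem,

    ∯_{∂V} F · n dS = ∭_V (∇ · F) dV.

Compute the divergence:
    ∇ · F = ∂F_x/∂x + ∂F_y/∂y + ∂F_z/∂z = 23 + 23 + 23 = 69.

V is a rectangular box, so dV = dx dy dz with 0 ≤ x ≤ 4, 0 ≤ y ≤ 1, 0 ≤ z ≤ 4.

Integrate (69) over V as an iterated integral:

    ∭_V (∇·F) dV = ∫_0^{4} ∫_0^{1} ∫_0^{4} (69) dz dy dx.

Inner (z from 0 to 4): 276.
Middle (y from 0 to 1): 276.
Outer (x from 0 to 4): 1104.

Therefore ∯_{∂V} F · n dS = 1104.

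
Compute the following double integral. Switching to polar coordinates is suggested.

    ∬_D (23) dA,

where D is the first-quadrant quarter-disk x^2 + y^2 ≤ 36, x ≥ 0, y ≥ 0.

The region D is 0 ≤ r ≤ 6, 0 ≤ θ ≤ π/2 in polar coordinates, where x = r cos(θ), y = r sin(θ), and dA = r dr dθ.

Under the substitution, the integrand becomes 23, so

    ∬_D (23) dA = ∫_{0}^{π/2} ∫_{0}^{6} (23) · r dr dθ.

Inner integral (in r): ∫_{0}^{6} (23) · r dr = 414.

Outer integral (in θ): ∫_{0}^{π/2} (414) dθ = 207π.

Therefore ∬_D (23) dA = 207π.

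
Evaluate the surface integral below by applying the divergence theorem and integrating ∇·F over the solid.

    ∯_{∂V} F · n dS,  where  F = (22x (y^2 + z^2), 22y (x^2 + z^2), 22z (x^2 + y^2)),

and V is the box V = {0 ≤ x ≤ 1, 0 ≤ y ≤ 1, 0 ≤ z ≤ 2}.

By the divergence theorem,

    ∯_{∂V} F · n dS = ∭_V (∇ · F) dV.

Compute the divergence:
    ∇ · F = ∂F_x/∂x + ∂F_y/∂y + ∂F_z/∂z = 22y^2 + 22z^2 + 22x^2 + 22z^2 + 22x^2 + 22y^2 = 44x^2 + 44y^2 + 44z^2.

V is a rectangular box, so dV = dx dy dz with 0 ≤ x ≤ 1, 0 ≤ y ≤ 1, 0 ≤ z ≤ 2.

Integrate (44x^2 + 44y^2 + 44z^2) over V as an iterated integral:

    ∭_V (∇·F) dV = ∫_0^{1} ∫_0^{1} ∫_0^{2} (44x^2 + 44y^2 + 44z^2) dz dy dx.

Inner (z from 0 to 2): 88x^2 + 88y^2 + 352/3.
Middle (y from 0 to 1): 88x^2 + 440/3.
Outer (x from 0 to 1): 176.

Therefore ∯_{∂V} F · n dS = 176.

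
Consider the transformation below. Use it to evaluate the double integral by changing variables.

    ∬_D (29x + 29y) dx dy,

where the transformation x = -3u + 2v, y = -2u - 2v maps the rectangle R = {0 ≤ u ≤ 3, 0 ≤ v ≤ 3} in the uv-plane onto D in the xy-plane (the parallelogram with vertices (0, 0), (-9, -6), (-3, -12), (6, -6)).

Compute the Jacobian determinant of (x, y) with respect to (u, v):

    ∂(x,y)/∂(u,v) = | -3  2 | = (-3)(-2) - (2)(-2) = 10.
                   | -2  -2 |

Its absolute value is |J| = 10 (the area scaling factor).

Substituting x = -3u + 2v, y = -2u - 2v into the integrand,

    29x + 29y → -145u,

so the integral becomes

    ∬_R (-145u) · |J| du dv = ∫_0^3 ∫_0^3 (-1450u) dv du.

Inner (v): -4350u.
Outer (u): -19575.

Therefore ∬_D (29x + 29y) dx dy = -19575.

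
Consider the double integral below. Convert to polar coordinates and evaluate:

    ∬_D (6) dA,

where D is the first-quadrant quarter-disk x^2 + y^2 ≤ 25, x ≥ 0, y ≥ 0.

The region D is 0 ≤ r ≤ 5, 0 ≤ θ ≤ π/2 in polar coordinates, where x = r cos(θ), y = r sin(θ), and dA = r dr dθ.

Under the substitution, the integrand becomes 6, so

    ∬_D (6) dA = ∫_{0}^{π/2} ∫_{0}^{5} (6) · r dr dθ.

Inner integral (in r): ∫_{0}^{5} (6) · r dr = 75.

Outer integral (in θ): ∫_{0}^{π/2} (75) dθ = 75π/2.

Therefore ∬_D (6) dA = 75π/2.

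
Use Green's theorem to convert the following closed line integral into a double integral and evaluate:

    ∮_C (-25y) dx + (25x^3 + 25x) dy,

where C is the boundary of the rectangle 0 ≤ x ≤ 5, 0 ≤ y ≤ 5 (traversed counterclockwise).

Green's theorem converts the closed line integral into a double integral over the enclosed region D:

    ∮_C P dx + Q dy = ∬_D (∂Q/∂x - ∂P/∂y) dA.

Here P = -25y, Q = 25x^3 + 25x, so

    ∂Q/∂x = 75x^2 + 25,    ∂P/∂y = -25,
    ∂Q/∂x - ∂P/∂y = 75x^2 + 50.

D is the region 0 ≤ x ≤ 5, 0 ≤ y ≤ 5. Evaluating the double integral:

    ∬_D (75x^2 + 50) dA = ∫_0^{5} ∫_0^{5} (75x^2 + 50) dy dx.

Inner (y from 0 to 5): 375x^2 + 250.
Outer (x from 0 to 5): 16875.

Therefore ∮_C P dx + Q dy = 16875.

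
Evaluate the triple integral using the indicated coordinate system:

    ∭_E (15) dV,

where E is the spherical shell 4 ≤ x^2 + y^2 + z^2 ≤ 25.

In spherical coordinates, x = ρ sin(φ) cos(θ), y = ρ sin(φ) sin(θ), z = ρ cos(φ), and dV = ρ^2 sin(φ) dρ dφ dθ.

The integrand becomes 15, so

    ∭_E (15) dV = ∫_{0}^{2π} ∫_{0}^{π} ∫_{2}^{5} (15) · ρ^2 sin(φ) dρ dφ dθ.

Inner (ρ): 585sin(φ).
Middle (φ): 1170.
Outer (θ): 2340π.

Therefore the triple integral equals 2340π.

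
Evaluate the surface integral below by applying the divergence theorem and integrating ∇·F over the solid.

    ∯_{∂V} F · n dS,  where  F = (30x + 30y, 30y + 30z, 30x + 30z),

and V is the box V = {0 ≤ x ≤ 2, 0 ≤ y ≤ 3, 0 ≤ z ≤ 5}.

By the divergence theorem,

    ∯_{∂V} F · n dS = ∭_V (∇ · F) dV.

Compute the divergence:
    ∇ · F = ∂F_x/∂x + ∂F_y/∂y + ∂F_z/∂z = 30 + 30 + 30 = 90.

V is a rectangular box, so dV = dx dy dz with 0 ≤ x ≤ 2, 0 ≤ y ≤ 3, 0 ≤ z ≤ 5.

Integrate (90) over V as an iterated integral:

    ∭_V (∇·F) dV = ∫_0^{2} ∫_0^{3} ∫_0^{5} (90) dz dy dx.

Inner (z from 0 to 5): 450.
Middle (y from 0 to 3): 1350.
Outer (x from 0 to 2): 2700.

Therefore ∯_{∂V} F · n dS = 2700.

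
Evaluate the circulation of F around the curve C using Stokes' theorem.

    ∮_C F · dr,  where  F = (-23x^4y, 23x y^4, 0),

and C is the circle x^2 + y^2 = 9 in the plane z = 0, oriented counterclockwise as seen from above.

Let S be the flat disk x^2 + y^2 ≤ 9 in the plane z = 0, with upward unit normal n̂ = ẑ. By Stokes' theorem,

    ∮_C F · dr = ∬_S (∇ × F) · n̂ dS = ∬_D (curl F)_z dA,

where D is the disk x^2 + y^2 ≤ 9.

Compute the curl of F = (-23x^4y, 23x y^4, 0):
    (∇ × F)_x = ∂F_z/∂y - ∂F_y/∂z = 0,
    (∇ × F)_y = ∂F_x/∂z - ∂F_z/∂x = 0,
    (∇ × F)_z = ∂F_y/∂x - ∂F_x/∂y = 23x^4 + 23y^4.

On z = 0, (curl F)_z = 23x^4 + 23y^4.

Convert to polar (x = r cos θ, y = r sin θ, dA = r dr dθ); the integrand becomes 23r^4(sin(θ)^4 + cos(θ)^4), so

    ∬_D (curl F)_z dA = ∫_0^{2π} ∫_0^{3} (23r^4(sin(θ)^4 + cos(θ)^4)) · r dr dθ.

Inner (r from 0 to 3): 5589sin(θ)^4/2 + 5589cos(θ)^4/2.
Outer (θ from 0 to 2π): 16767π/4.

Therefore ∮_C F · dr = 16767π/4.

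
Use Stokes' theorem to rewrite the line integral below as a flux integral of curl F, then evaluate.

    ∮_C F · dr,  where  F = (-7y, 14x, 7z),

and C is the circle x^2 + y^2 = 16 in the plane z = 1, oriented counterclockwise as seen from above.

Let S be the flat disk x^2 + y^2 ≤ 16 in the plane z = 1, with upward unit normal n̂ = ẑ. By Stokes' theorem,

    ∮_C F · dr = ∬_S (∇ × F) · n̂ dS = ∬_D (curl F)_z dA,

where D is the disk x^2 + y^2 ≤ 16.

Compute the curl of F = (-7y, 14x, 7z):
    (∇ × F)_x = ∂F_z/∂y - ∂F_y/∂z = 0,
    (∇ × F)_y = ∂F_x/∂z - ∂F_z/∂x = 0,
    (∇ × F)_z = ∂F_y/∂x - ∂F_x/∂y = 21.

On z = 1, (curl F)_z = 21.

Convert to polar (x = r cos θ, y = r sin θ, dA = r dr dθ); the integrand becomes 21, so

    ∬_D (curl F)_z dA = ∫_0^{2π} ∫_0^{4} (21) · r dr dθ.

Inner (r from 0 to 4): 168.
Outer (θ from 0 to 2π): 336π.

Therefore ∮_C F · dr = 336π.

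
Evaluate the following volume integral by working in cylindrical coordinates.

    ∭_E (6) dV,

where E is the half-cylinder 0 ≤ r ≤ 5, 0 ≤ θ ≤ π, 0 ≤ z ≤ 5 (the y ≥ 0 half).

In cylindrical coordinates, x = r cos(θ), y = r sin(θ), z = z, and dV = r dr dθ dz.

The integrand becomes 6, so

    ∭_E (6) dV = ∫_{0}^{π} ∫_{0}^{5} ∫_{0}^{5} (6) · r dz dr dθ.

Inner (z): 30r.
Middle (r from 0 to 5): 375.
Outer (θ): 375π.

Therefore the triple integral equals 375π.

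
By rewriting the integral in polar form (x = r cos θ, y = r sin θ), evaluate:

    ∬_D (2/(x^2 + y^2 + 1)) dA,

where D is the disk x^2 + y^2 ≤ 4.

The region D is 0 ≤ r ≤ 2, 0 ≤ θ ≤ 2π in polar coordinates, where x = r cos(θ), y = r sin(θ), and dA = r dr dθ.

Under the substitution, the integrand becomes 2/(r^2 + 1), so

    ∬_D (2/(x^2 + y^2 + 1)) dA = ∫_{0}^{2π} ∫_{0}^{2} (2/(r^2 + 1)) · r dr dθ.

Inner integral (in r): ∫_{0}^{2} (2/(r^2 + 1)) · r dr = log(5).

Outer integral (in θ): ∫_{0}^{2π} (log(5)) dθ = 2π log(5).

Therefore ∬_D (2/(x^2 + y^2 + 1)) dA = 2π log(5).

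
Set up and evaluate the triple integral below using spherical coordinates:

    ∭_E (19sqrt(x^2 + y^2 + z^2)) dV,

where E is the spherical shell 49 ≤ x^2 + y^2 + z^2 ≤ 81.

In spherical coordinates, x = ρ sin(φ) cos(θ), y = ρ sin(φ) sin(θ), z = ρ cos(φ), and dV = ρ^2 sin(φ) dρ dφ dθ.

The integrand becomes 19ρ, so

    ∭_E (19sqrt(x^2 + y^2 + z^2)) dV = ∫_{0}^{2π} ∫_{0}^{π} ∫_{7}^{9} (19ρ) · ρ^2 sin(φ) dρ dφ dθ.

Inner (ρ): 19760sin(φ).
Middle (φ): 39520.
Outer (θ): 79040π.

Therefore the triple integral equals 79040π.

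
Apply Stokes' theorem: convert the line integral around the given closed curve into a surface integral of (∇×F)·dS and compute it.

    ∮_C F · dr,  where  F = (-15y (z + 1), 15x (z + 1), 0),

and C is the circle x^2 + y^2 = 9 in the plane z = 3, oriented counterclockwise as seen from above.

Let S be the flat disk x^2 + y^2 ≤ 9 in the plane z = 3, with upward unit normal n̂ = ẑ. By Stokes' theorem,

    ∮_C F · dr = ∬_S (∇ × F) · n̂ dS = ∬_D (curl F)_z dA,

where D is the disk x^2 + y^2 ≤ 9.

Compute the curl of F = (-15y (z + 1), 15x (z + 1), 0):
    (∇ × F)_x = ∂F_z/∂y - ∂F_y/∂z = -15x,
    (∇ × F)_y = ∂F_x/∂z - ∂F_z/∂x = -15y,
    (∇ × F)_z = ∂F_y/∂x - ∂F_x/∂y = 30z + 30.

On z = 3, (curl F)_z = 120.

Convert to polar (x = r cos θ, y = r sin θ, dA = r dr dθ); the integrand becomes 120, so

    ∬_D (curl F)_z dA = ∫_0^{2π} ∫_0^{3} (120) · r dr dθ.

Inner (r from 0 to 3): 540.
Outer (θ from 0 to 2π): 1080π.

Therefore ∮_C F · dr = 1080π.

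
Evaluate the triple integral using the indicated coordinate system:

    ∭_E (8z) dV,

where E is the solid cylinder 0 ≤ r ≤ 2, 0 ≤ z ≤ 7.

In cylindrical coordinates, x = r cos(θ), y = r sin(θ), z = z, and dV = r dr dθ dz.

The integrand becomes 8z, so

    ∭_E (8z) dV = ∫_{0}^{2π} ∫_{0}^{2} ∫_{0}^{7} (8z) · r dz dr dθ.

Inner (z): 196r.
Middle (r from 0 to 2): 392.
Outer (θ): 784π.

Therefore the triple integral equals 784π.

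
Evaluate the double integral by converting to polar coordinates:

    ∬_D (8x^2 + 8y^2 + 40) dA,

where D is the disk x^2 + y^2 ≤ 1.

The region D is 0 ≤ r ≤ 1, 0 ≤ θ ≤ 2π in polar coordinates, where x = r cos(θ), y = r sin(θ), and dA = r dr dθ.

Under the substitution, the integrand becomes 8r^2 + 40, so

    ∬_D (8x^2 + 8y^2 + 40) dA = ∫_{0}^{2π} ∫_{0}^{1} (8r^2 + 40) · r dr dθ.

Inner integral (in r): ∫_{0}^{1} (8r^2 + 40) · r dr = 22.

Outer integral (in θ): ∫_{0}^{2π} (22) dθ = 44π.

Therefore ∬_D (8x^2 + 8y^2 + 40) dA = 44π.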